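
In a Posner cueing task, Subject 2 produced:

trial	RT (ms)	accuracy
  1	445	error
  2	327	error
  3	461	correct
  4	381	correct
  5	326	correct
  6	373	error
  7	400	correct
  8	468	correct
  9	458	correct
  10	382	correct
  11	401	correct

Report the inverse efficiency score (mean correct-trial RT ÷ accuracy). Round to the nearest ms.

563 ms

Correct trials (n=8): 461, 381, 326, 400, 468, 458, 382, 401
Mean correct RT = 3277/8 = 409.6250 ms
Proportion correct = 8/11
IES = 409.6250 / (8/11) = 563.234 ms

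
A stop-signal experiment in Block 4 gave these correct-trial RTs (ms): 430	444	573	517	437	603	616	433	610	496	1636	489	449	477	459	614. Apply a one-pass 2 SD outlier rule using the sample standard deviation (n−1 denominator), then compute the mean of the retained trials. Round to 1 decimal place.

509.8 ms

n = 16, ΣRT = 9283, M = 580.188
Σ(x−M)² = 1263836.44; s = √(1263836.44/15) = 290.268
Cutoffs: 580.188 ± 2·290.268 → [-0.3, 1160.7]
Outside: 1636 → excluded.
Retained (n=15): Σ = 7647, mean = 7647/15 = 509.800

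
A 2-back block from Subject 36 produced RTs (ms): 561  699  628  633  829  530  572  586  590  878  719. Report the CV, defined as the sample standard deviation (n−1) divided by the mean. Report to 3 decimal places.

0.172

n = 11, Σ = 7225, M = 656.8182
Σ(x−M)² = 127549.636; s = √(127549.636/10) = 112.9379
CV = 112.9379 / 656.8182 = 0.17195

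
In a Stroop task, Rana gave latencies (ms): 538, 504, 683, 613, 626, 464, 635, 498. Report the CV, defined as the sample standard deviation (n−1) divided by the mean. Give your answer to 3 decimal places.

n = 8, Σ = 4561, M = 570.1250
Σ(x−M)² = 43778.875; s = √(43778.875/7) = 79.0830
CV = 79.0830 / 570.1250 = 0.13871

0.139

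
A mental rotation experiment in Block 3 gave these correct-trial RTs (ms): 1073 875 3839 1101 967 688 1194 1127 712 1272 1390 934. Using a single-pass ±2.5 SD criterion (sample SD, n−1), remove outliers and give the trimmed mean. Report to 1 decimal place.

1030.3 ms

n = 12, ΣRT = 15172, M = 1264.333
Σ(x−M)² = 7718192.67; s = √(7718192.67/11) = 837.648
Cutoffs: 1264.333 ± 2.5·837.648 → [-829.8, 3358.5]
Outside: 3839 → excluded.
Retained (n=11): Σ = 11333, mean = 11333/11 = 1030.273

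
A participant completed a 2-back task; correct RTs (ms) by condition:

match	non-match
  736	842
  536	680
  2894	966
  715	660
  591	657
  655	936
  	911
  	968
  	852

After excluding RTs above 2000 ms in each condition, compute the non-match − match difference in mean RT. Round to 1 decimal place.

match: exclude 2894
M(match) = 3233/5 = 646.600
M(non-match) = 7472/9 = 830.222
Difference = 830.222 − 646.600 = 183.622 ms

183.6 ms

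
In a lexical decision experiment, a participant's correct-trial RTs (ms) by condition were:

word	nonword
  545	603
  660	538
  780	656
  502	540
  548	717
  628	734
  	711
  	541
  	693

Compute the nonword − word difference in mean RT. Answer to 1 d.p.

M(word) = 3663/6 = 610.500
M(nonword) = 5733/9 = 637.000
Difference = 637.000 − 610.500 = 26.500 ms

26.5 ms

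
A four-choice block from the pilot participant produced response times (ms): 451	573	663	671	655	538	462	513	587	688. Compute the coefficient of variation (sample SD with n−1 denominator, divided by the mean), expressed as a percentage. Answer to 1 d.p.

15.1%

n = 10, Σ = 5801, M = 580.1000
Σ(x−M)² = 69374.900; s = √(69374.900/9) = 87.7971
CV = 87.7971 / 580.1000 = 0.15135 = 15.135%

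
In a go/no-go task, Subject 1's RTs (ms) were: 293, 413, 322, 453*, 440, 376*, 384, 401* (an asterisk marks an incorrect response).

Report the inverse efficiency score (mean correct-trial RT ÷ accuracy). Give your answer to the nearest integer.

Correct trials (n=5): 293, 413, 322, 440, 384
Mean correct RT = 1852/5 = 370.4000 ms
Proportion correct = 5/8
IES = 370.4000 / (5/8) = 592.640 ms

593 ms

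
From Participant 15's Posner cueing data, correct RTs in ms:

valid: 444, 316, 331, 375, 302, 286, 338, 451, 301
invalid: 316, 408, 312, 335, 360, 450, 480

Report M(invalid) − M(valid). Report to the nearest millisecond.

M(valid) = 3144/9 = 349.333
M(invalid) = 2661/7 = 380.143
Difference = 380.143 − 349.333 = 30.810 ms

31 ms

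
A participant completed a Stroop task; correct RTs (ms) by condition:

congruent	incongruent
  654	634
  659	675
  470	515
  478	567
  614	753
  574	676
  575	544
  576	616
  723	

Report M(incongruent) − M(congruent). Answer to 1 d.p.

31.1 ms

M(congruent) = 5323/9 = 591.444
M(incongruent) = 4980/8 = 622.500
Difference = 622.500 − 591.444 = 31.056 ms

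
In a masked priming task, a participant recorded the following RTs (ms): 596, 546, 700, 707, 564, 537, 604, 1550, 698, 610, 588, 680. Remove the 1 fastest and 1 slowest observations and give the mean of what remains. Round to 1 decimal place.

Sorted: 537, 546, 564, 588, 596, 604, 610, 680, 698, 700, 707, 1550
Drop lowest 1 (537) and highest 1 (1550)
Remaining (n=10): Σ = 6293, mean = 6293/10 = 629.300

629.3 ms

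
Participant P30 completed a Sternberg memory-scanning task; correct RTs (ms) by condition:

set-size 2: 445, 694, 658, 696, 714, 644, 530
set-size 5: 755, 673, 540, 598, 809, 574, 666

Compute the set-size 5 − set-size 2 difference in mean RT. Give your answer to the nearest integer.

33 ms

M(set-size 2) = 4381/7 = 625.857
M(set-size 5) = 4615/7 = 659.286
Difference = 659.286 − 625.857 = 33.429 ms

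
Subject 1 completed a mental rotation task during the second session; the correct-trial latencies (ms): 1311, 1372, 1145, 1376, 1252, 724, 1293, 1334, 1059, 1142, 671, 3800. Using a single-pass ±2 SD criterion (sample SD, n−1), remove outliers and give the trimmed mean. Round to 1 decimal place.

1152.6 ms

n = 12, ΣRT = 16479, M = 1373.250
Σ(x−M)² = 7034690.25; s = √(7034690.25/11) = 799.698
Cutoffs: 1373.250 ± 2·799.698 → [-226.1, 2972.6]
Outside: 3800 → excluded.
Retained (n=11): Σ = 12679, mean = 12679/11 = 1152.636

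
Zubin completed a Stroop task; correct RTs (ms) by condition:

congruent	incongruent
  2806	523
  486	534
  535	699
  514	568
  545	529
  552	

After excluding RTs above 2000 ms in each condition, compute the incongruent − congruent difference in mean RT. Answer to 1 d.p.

44.2 ms

congruent: exclude 2806
M(congruent) = 2632/5 = 526.400
M(incongruent) = 2853/5 = 570.600
Difference = 570.600 − 526.400 = 44.200 ms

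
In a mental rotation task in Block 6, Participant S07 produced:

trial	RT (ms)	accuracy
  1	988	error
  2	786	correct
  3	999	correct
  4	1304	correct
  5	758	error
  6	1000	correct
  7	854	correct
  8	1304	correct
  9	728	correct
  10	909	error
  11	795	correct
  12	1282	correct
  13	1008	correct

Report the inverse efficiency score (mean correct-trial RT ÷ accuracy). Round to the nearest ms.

Correct trials (n=10): 786, 999, 1304, 1000, 854, 1304, 728, 795, 1282, 1008
Mean correct RT = 10060/10 = 1006.0000 ms
Proportion correct = 10/13
IES = 1006.0000 / (10/13) = 1307.800 ms

1308 ms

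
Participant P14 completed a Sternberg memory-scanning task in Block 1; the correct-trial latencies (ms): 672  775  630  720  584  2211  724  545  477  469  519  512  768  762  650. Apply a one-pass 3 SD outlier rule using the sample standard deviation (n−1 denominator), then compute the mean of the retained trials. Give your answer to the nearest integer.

n = 15, ΣRT = 11018, M = 734.533
Σ(x−M)² = 2497161.73; s = √(2497161.73/14) = 422.337
Cutoffs: 734.533 ± 3·422.337 → [-532.5, 2001.5]
Outside: 2211 → excluded.
Retained (n=14): Σ = 8807, mean = 8807/14 = 629.071

629 ms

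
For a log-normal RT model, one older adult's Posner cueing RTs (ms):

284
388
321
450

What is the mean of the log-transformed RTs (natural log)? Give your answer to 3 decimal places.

ln(RT): 5.6490, 5.9610, 5.7714, 6.1092
Σ ln(RT) = 23.4907
Mean = 23.4907/4 = 5.87267

5.873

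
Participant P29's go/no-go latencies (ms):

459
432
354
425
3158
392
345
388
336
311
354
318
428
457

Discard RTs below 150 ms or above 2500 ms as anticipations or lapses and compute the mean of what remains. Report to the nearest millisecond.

Excluded: 3158
Retained (n=13): Σ = 4999
Mean = 4999/13 = 384.5385

385 ms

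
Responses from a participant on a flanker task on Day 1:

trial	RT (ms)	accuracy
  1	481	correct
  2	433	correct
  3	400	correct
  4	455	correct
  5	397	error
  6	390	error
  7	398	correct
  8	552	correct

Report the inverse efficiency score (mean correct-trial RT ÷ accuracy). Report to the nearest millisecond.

Correct trials (n=6): 481, 433, 400, 455, 398, 552
Mean correct RT = 2719/6 = 453.1667 ms
Proportion correct = 6/8
IES = 453.1667 / (6/8) = 604.222 ms

604 ms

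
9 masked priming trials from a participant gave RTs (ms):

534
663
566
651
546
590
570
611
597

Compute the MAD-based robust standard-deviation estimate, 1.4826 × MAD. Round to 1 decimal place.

Sorted: 534, 546, 566, 570, 590, 597, 611, 651, 663 → median = 590
|x − 590| sorted: 0, 7, 20, 21, 24, 44, 56, 61, 73 → MAD = 24
Robust SD ≈ 1.4826 × 24 = 35.582

35.6 ms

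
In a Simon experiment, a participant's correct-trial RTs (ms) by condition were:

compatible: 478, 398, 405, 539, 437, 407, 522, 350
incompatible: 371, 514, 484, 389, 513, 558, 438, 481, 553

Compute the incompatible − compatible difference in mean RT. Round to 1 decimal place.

M(compatible) = 3536/8 = 442.000
M(incompatible) = 4301/9 = 477.889
Difference = 477.889 − 442.000 = 35.889 ms

35.9 ms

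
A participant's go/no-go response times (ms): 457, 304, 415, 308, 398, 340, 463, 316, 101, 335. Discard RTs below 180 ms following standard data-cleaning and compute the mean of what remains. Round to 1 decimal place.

Excluded: 101
Retained (n=9): Σ = 3336
Mean = 3336/9 = 370.6667

370.7 ms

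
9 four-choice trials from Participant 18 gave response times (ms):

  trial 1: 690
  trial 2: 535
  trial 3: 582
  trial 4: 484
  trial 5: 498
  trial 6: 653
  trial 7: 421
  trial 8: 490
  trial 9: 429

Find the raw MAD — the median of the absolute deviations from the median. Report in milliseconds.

69 ms

Sorted: 421, 429, 484, 490, 498, 535, 582, 653, 690 → median = 498
|x − 498|: 192, 37, 84, 14, 0, 155, 77, 8, 69
Sorted deviations: 0, 8, 14, 37, 69, 77, 84, 155, 192 → MAD = 69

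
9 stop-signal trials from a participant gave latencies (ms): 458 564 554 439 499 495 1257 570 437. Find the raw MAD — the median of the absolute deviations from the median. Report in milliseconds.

Sorted: 437, 439, 458, 495, 499, 554, 564, 570, 1257 → median = 499
|x − 499|: 41, 65, 55, 60, 0, 4, 758, 71, 62
Sorted deviations: 0, 4, 41, 55, 60, 62, 65, 71, 758 → MAD = 60

60 ms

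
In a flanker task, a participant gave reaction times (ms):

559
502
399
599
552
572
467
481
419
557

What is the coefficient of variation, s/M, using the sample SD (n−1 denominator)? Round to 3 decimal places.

n = 10, Σ = 5107, M = 510.7000
Σ(x−M)² = 41490.100; s = √(41490.100/9) = 67.8971
CV = 67.8971 / 510.7000 = 0.13295

0.133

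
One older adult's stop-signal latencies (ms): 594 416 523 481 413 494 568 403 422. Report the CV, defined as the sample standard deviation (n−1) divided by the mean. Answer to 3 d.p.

n = 9, Σ = 4314, M = 479.3333
Σ(x−M)² = 40660.000; s = √(40660.000/8) = 71.2917
CV = 71.2917 / 479.3333 = 0.14873

0.149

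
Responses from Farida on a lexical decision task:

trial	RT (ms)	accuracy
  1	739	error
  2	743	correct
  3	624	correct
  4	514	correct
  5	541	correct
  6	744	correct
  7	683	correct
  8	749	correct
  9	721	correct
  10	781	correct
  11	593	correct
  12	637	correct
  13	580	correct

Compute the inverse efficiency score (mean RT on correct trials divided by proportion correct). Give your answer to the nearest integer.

Correct trials (n=12): 743, 624, 514, 541, 744, 683, 749, 721, 781, 593, 637, 580
Mean correct RT = 7910/12 = 659.1667 ms
Proportion correct = 12/13
IES = 659.1667 / (12/13) = 714.097 ms

714 ms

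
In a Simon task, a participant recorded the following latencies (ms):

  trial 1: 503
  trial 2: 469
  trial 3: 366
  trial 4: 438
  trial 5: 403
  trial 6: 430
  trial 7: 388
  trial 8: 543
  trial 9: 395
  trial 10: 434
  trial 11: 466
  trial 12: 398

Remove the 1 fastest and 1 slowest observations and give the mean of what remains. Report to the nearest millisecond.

Sorted: 366, 388, 395, 398, 403, 430, 434, 438, 466, 469, 503, 543
Drop lowest 1 (366) and highest 1 (543)
Remaining (n=10): Σ = 4324, mean = 4324/10 = 432.400

432 ms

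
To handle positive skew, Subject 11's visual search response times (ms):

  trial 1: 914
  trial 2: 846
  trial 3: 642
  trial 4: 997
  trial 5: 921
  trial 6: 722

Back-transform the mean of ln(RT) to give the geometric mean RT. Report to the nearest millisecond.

ln(RT): 6.8178, 6.7405, 6.4646, 6.9048, 6.8255, 6.5820
Mean ln(RT) = 40.3352/6 = 6.72253
Geometric mean = exp(6.72253) = 830.92 ms

831 ms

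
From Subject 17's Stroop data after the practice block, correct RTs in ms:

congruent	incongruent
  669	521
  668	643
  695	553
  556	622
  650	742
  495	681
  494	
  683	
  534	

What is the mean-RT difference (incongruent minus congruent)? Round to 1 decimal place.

M(congruent) = 5444/9 = 604.889
M(incongruent) = 3762/6 = 627.000
Difference = 627.000 − 604.889 = 22.111 ms

22.1 ms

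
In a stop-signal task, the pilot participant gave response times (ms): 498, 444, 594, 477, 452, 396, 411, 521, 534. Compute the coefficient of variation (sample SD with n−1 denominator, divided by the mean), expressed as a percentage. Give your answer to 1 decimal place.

n = 9, Σ = 4327, M = 480.7778
Σ(x−M)² = 31817.556; s = √(31817.556/8) = 63.0650
CV = 63.0650 / 480.7778 = 0.13117 = 13.117%

13.1%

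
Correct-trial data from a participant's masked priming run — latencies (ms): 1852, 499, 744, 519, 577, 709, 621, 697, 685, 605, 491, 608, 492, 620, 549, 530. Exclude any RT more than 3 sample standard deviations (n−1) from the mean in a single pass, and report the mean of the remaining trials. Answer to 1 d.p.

n = 16, ΣRT = 10798, M = 674.875
Σ(x−M)² = 1576321.75; s = √(1576321.75/15) = 324.173
Cutoffs: 674.875 ± 3·324.173 → [-297.6, 1647.4]
Outside: 1852 → excluded.
Retained (n=15): Σ = 8946, mean = 8946/15 = 596.400

596.4 ms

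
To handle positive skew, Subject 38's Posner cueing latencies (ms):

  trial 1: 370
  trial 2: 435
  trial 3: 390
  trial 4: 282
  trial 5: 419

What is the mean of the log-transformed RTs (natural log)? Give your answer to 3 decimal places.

ln(RT): 5.9135, 6.0753, 5.9661, 5.6419, 6.0379
Σ ln(RT) = 29.6348
Mean = 29.6348/5 = 5.92695

5.927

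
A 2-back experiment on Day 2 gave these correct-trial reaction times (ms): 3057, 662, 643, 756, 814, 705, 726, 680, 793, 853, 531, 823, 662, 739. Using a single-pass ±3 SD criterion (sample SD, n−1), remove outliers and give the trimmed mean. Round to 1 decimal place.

n = 14, ΣRT = 12444, M = 888.857
Σ(x−M)² = 5156749.71; s = √(5156749.71/13) = 629.820
Cutoffs: 888.857 ± 3·629.820 → [-1000.6, 2778.3]
Outside: 3057 → excluded.
Retained (n=13): Σ = 9387, mean = 9387/13 = 722.077

722.1 ms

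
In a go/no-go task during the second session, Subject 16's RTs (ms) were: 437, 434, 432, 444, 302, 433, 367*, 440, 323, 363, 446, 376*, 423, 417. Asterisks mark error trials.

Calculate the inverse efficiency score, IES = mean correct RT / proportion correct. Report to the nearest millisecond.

Correct trials (n=12): 437, 434, 432, 444, 302, 433, 440, 323, 363, 446, 423, 417
Mean correct RT = 4894/12 = 407.8333 ms
Proportion correct = 12/14
IES = 407.8333 / (12/14) = 475.806 ms

476 ms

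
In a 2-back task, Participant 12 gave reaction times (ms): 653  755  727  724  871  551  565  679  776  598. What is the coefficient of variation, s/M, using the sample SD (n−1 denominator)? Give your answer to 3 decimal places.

0.146

n = 10, Σ = 6899, M = 689.9000
Σ(x−M)² = 91806.900; s = √(91806.900/9) = 100.9988
CV = 100.9988 / 689.9000 = 0.14640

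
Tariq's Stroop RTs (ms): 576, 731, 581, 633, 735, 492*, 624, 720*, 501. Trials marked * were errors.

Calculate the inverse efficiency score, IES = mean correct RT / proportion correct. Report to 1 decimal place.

Correct trials (n=7): 576, 731, 581, 633, 735, 624, 501
Mean correct RT = 4381/7 = 625.8571 ms
Proportion correct = 7/9
IES = 625.8571 / (7/9) = 804.673 ms

804.7 ms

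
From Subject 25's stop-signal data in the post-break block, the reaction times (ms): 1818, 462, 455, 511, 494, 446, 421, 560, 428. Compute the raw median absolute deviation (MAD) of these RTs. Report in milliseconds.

34 ms

Sorted: 421, 428, 446, 455, 462, 494, 511, 560, 1818 → median = 462
|x − 462|: 1356, 0, 7, 49, 32, 16, 41, 98, 34
Sorted deviations: 0, 7, 16, 32, 34, 41, 49, 98, 1356 → MAD = 34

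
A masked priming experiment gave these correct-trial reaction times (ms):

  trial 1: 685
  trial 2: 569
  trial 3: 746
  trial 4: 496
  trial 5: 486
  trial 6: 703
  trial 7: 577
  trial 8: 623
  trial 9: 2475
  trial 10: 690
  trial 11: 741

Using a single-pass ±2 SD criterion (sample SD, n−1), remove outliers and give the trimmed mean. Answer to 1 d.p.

631.6 ms

n = 11, ΣRT = 8791, M = 799.182
Σ(x−M)² = 3172179.64; s = √(3172179.64/10) = 563.221
Cutoffs: 799.182 ± 2·563.221 → [-327.3, 1925.6]
Outside: 2475 → excluded.
Retained (n=10): Σ = 6316, mean = 6316/10 = 631.600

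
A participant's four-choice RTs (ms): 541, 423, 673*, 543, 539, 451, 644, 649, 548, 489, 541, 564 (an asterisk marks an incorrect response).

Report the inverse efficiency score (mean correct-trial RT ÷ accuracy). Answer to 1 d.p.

588.3 ms

Correct trials (n=11): 541, 423, 543, 539, 451, 644, 649, 548, 489, 541, 564
Mean correct RT = 5932/11 = 539.2727 ms
Proportion correct = 11/12
IES = 539.2727 / (11/12) = 588.298 ms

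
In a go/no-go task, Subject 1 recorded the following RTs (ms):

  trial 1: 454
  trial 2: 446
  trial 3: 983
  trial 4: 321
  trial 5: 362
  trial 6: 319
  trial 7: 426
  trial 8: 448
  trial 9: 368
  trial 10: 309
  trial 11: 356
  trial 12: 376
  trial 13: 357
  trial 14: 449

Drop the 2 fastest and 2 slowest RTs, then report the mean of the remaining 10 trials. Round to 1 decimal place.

Sorted: 309, 319, 321, 356, 357, 362, 368, 376, 426, 446, 448, 449, 454, 983
Drop lowest 2 (309, 319) and highest 2 (454, 983)
Remaining (n=10): Σ = 3909, mean = 3909/10 = 390.900

390.9 ms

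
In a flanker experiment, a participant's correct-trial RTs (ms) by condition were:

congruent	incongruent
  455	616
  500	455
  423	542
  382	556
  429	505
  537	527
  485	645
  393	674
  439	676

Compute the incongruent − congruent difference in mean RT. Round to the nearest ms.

M(congruent) = 4043/9 = 449.222
M(incongruent) = 5196/9 = 577.333
Difference = 577.333 − 449.222 = 128.111 ms

128 ms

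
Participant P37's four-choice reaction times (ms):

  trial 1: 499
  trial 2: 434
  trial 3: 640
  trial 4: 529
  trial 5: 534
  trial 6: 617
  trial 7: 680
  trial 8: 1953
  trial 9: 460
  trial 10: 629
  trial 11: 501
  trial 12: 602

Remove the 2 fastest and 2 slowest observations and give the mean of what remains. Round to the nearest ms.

569 ms

Sorted: 434, 460, 499, 501, 529, 534, 602, 617, 629, 640, 680, 1953
Drop lowest 2 (434, 460) and highest 2 (680, 1953)
Remaining (n=8): Σ = 4551, mean = 4551/8 = 568.875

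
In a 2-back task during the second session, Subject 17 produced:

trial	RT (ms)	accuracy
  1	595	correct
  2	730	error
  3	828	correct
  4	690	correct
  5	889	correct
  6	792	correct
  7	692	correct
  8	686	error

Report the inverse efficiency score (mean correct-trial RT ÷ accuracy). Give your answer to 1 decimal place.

996.9 ms

Correct trials (n=6): 595, 828, 690, 889, 792, 692
Mean correct RT = 4486/6 = 747.6667 ms
Proportion correct = 6/8
IES = 747.6667 / (6/8) = 996.889 ms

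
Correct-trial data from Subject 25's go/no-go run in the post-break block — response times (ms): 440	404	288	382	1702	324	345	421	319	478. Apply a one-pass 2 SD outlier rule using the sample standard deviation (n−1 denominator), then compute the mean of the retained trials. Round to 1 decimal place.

n = 10, ΣRT = 5103, M = 510.300
Σ(x−M)² = 1609914.10; s = √(1609914.10/9) = 422.941
Cutoffs: 510.300 ± 2·422.941 → [-335.6, 1356.2]
Outside: 1702 → excluded.
Retained (n=9): Σ = 3401, mean = 3401/9 = 377.889

377.9 ms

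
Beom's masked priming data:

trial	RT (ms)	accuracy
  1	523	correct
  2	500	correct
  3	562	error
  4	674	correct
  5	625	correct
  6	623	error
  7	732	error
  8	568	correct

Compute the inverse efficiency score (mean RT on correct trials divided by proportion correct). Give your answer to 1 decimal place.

924.8 ms

Correct trials (n=5): 523, 500, 674, 625, 568
Mean correct RT = 2890/5 = 578.0000 ms
Proportion correct = 5/8
IES = 578.0000 / (5/8) = 924.800 ms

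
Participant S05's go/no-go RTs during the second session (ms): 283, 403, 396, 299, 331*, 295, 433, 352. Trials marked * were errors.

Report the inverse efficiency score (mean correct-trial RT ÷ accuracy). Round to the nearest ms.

402 ms

Correct trials (n=7): 283, 403, 396, 299, 295, 433, 352
Mean correct RT = 2461/7 = 351.5714 ms
Proportion correct = 7/8
IES = 351.5714 / (7/8) = 401.796 ms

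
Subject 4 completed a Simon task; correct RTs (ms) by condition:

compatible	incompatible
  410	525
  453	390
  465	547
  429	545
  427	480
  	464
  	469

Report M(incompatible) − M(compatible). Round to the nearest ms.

52 ms

M(compatible) = 2184/5 = 436.800
M(incompatible) = 3420/7 = 488.571
Difference = 488.571 − 436.800 = 51.771 ms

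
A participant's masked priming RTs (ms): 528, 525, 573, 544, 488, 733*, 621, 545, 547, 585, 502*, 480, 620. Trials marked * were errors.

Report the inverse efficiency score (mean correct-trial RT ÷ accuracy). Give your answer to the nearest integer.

651 ms

Correct trials (n=11): 528, 525, 573, 544, 488, 621, 545, 547, 585, 480, 620
Mean correct RT = 6056/11 = 550.5455 ms
Proportion correct = 11/13
IES = 550.5455 / (11/13) = 650.645 ms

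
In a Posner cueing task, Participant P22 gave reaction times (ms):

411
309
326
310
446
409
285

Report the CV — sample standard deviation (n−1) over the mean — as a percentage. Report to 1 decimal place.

n = 7, Σ = 2496, M = 356.5714
Σ(x−M)² = 24197.714; s = √(24197.714/6) = 63.5055
CV = 63.5055 / 356.5714 = 0.17810 = 17.810%

17.8%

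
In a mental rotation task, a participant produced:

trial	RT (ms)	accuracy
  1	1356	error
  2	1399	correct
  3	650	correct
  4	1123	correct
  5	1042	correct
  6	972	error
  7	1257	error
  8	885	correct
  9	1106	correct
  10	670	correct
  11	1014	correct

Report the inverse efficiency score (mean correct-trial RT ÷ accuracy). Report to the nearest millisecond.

Correct trials (n=8): 1399, 650, 1123, 1042, 885, 1106, 670, 1014
Mean correct RT = 7889/8 = 986.1250 ms
Proportion correct = 8/11
IES = 986.1250 / (8/11) = 1355.922 ms

1356 ms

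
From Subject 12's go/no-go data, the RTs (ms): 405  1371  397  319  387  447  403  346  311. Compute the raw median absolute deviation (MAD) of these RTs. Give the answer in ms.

50 ms

Sorted: 311, 319, 346, 387, 397, 403, 405, 447, 1371 → median = 397
|x − 397|: 8, 974, 0, 78, 10, 50, 6, 51, 86
Sorted deviations: 0, 6, 8, 10, 50, 51, 78, 86, 974 → MAD = 50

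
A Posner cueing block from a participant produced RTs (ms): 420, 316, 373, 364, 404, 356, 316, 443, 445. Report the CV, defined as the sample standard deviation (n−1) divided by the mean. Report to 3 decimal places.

n = 9, Σ = 3437, M = 381.8889
Σ(x−M)² = 19410.889; s = √(19410.889/8) = 49.2581
CV = 49.2581 / 381.8889 = 0.12899

0.129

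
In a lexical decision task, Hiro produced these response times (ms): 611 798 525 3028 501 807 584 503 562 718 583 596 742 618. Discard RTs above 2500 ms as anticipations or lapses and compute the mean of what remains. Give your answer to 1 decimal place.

626.8 ms

Excluded: 3028
Retained (n=13): Σ = 8148
Mean = 8148/13 = 626.7692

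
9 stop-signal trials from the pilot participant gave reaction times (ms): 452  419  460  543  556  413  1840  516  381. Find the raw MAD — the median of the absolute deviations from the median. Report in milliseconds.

56 ms

Sorted: 381, 413, 419, 452, 460, 516, 543, 556, 1840 → median = 460
|x − 460|: 8, 41, 0, 83, 96, 47, 1380, 56, 79
Sorted deviations: 0, 8, 41, 47, 56, 79, 83, 96, 1380 → MAD = 56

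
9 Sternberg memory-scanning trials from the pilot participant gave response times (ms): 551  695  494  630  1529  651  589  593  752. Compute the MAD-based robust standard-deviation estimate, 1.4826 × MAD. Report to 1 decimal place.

Sorted: 494, 551, 589, 593, 630, 651, 695, 752, 1529 → median = 630
|x − 630| sorted: 0, 21, 37, 41, 65, 79, 122, 136, 899 → MAD = 65
Robust SD ≈ 1.4826 × 65 = 96.369

96.4 ms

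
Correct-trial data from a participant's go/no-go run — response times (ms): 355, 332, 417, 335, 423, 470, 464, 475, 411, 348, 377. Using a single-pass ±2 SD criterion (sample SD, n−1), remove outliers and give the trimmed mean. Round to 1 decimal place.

n = 11, ΣRT = 4407, M = 400.636
Σ(x−M)² = 29662.55; s = √(29662.55/10) = 54.463
Cutoffs: 400.636 ± 2·54.463 → [291.7, 509.6]
No RTs fall outside the cutoffs; all 11 retained. Mean = 4407/11 = 400.636

400.6 ms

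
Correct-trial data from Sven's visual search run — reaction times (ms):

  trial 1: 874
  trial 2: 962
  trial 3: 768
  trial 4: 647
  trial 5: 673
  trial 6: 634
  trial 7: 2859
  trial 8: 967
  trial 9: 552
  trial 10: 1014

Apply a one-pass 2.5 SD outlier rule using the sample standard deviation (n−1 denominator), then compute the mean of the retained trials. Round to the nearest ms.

788 ms

n = 10, ΣRT = 9950, M = 995.000
Σ(x−M)² = 4094258.00; s = √(4094258.00/9) = 674.476
Cutoffs: 995.000 ± 2.5·674.476 → [-691.2, 2681.2]
Outside: 2859 → excluded.
Retained (n=9): Σ = 7091, mean = 7091/9 = 787.889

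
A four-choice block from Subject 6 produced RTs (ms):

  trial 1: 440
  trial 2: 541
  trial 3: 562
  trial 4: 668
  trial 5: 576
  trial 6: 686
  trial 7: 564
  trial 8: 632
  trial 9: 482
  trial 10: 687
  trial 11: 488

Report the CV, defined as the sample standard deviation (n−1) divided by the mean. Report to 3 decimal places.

n = 11, Σ = 6326, M = 575.0909
Σ(x−M)² = 72652.909; s = √(72652.909/10) = 85.2367
CV = 85.2367 / 575.0909 = 0.14821

0.148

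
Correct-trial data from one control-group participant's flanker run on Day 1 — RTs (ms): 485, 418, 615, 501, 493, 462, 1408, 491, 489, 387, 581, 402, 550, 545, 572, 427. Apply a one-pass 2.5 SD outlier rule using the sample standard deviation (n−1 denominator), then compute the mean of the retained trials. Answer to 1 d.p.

494.5 ms

n = 16, ΣRT = 8826, M = 551.625
Σ(x−M)² = 847663.75; s = √(847663.75/15) = 237.720
Cutoffs: 551.625 ± 2.5·237.720 → [-42.7, 1145.9]
Outside: 1408 → excluded.
Retained (n=15): Σ = 7418, mean = 7418/15 = 494.533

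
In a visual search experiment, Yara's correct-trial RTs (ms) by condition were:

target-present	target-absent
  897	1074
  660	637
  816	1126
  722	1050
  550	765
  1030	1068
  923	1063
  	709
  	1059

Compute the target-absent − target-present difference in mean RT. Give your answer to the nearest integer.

M(target-present) = 5598/7 = 799.714
M(target-absent) = 8551/9 = 950.111
Difference = 950.111 − 799.714 = 150.397 ms

150 ms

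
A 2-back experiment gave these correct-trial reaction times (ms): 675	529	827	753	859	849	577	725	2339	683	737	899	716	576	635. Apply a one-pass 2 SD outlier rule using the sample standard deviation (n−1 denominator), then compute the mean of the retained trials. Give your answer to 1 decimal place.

n = 15, ΣRT = 12379, M = 825.267
Σ(x−M)² = 2624100.93; s = √(2624100.93/14) = 432.939
Cutoffs: 825.267 ± 2·432.939 → [-40.6, 1691.1]
Outside: 2339 → excluded.
Retained (n=14): Σ = 10040, mean = 10040/14 = 717.143

717.1 ms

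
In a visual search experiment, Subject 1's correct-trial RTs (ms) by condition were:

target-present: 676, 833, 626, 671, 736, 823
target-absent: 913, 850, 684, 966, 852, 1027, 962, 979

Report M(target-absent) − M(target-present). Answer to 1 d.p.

M(target-present) = 4365/6 = 727.500
M(target-absent) = 7233/8 = 904.125
Difference = 904.125 − 727.500 = 176.625 ms

176.6 ms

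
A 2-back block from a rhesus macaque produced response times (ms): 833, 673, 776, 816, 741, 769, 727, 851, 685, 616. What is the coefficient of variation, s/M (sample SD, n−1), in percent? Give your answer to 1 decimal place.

n = 10, Σ = 7487, M = 748.7000
Σ(x−M)² = 51186.100; s = √(51186.100/9) = 75.4145
CV = 75.4145 / 748.7000 = 0.10073 = 10.073%

10.1%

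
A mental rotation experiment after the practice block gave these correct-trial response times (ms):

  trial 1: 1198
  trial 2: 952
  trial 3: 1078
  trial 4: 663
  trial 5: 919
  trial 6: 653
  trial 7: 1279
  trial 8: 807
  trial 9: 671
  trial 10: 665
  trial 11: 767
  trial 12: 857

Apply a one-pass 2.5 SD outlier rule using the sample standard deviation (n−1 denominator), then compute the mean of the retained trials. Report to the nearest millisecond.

n = 12, ΣRT = 10509, M = 875.750
Σ(x−M)² = 513168.25; s = √(513168.25/11) = 215.990
Cutoffs: 875.750 ± 2.5·215.990 → [335.8, 1415.7]
No RTs fall outside the cutoffs; all 12 retained. Mean = 10509/12 = 875.750

876 ms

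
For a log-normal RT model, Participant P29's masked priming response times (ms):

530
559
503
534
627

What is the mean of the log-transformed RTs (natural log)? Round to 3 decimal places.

6.308

ln(RT): 6.2729, 6.3261, 6.2206, 6.2804, 6.4409
Σ ln(RT) = 31.5410
Mean = 31.5410/5 = 6.30819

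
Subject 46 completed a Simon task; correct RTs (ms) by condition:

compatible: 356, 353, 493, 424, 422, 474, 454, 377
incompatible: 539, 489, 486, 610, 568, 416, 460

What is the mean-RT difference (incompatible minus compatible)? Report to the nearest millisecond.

M(compatible) = 3353/8 = 419.125
M(incompatible) = 3568/7 = 509.714
Difference = 509.714 − 419.125 = 90.589 ms

91 ms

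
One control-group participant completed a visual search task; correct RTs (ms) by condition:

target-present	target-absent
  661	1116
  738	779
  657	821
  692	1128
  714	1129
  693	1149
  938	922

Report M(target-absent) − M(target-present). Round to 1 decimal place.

278.7 ms

M(target-present) = 5093/7 = 727.571
M(target-absent) = 7044/7 = 1006.286
Difference = 1006.286 − 727.571 = 278.714 ms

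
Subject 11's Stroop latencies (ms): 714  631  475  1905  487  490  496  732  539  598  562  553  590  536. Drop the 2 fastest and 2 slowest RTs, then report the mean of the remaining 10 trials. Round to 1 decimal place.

570.9 ms

Sorted: 475, 487, 490, 496, 536, 539, 553, 562, 590, 598, 631, 714, 732, 1905
Drop lowest 2 (475, 487) and highest 2 (732, 1905)
Remaining (n=10): Σ = 5709, mean = 5709/10 = 570.900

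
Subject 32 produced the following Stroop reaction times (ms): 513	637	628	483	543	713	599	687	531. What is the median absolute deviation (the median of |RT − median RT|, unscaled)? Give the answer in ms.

68 ms

Sorted: 483, 513, 531, 543, 599, 628, 637, 687, 713 → median = 599
|x − 599|: 86, 38, 29, 116, 56, 114, 0, 88, 68
Sorted deviations: 0, 29, 38, 56, 68, 86, 88, 114, 116 → MAD = 68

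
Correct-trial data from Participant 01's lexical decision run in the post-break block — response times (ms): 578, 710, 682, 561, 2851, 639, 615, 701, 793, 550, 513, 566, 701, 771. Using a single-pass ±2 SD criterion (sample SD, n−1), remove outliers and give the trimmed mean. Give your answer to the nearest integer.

645 ms

n = 14, ΣRT = 11231, M = 802.214
Σ(x−M)² = 4615224.36; s = √(4615224.36/13) = 595.833
Cutoffs: 802.214 ± 2·595.833 → [-389.5, 1993.9]
Outside: 2851 → excluded.
Retained (n=13): Σ = 8380, mean = 8380/13 = 644.615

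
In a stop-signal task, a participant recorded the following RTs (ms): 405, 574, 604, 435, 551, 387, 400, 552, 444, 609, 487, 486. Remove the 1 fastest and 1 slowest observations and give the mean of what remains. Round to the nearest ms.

494 ms

Sorted: 387, 400, 405, 435, 444, 486, 487, 551, 552, 574, 604, 609
Drop lowest 1 (387) and highest 1 (609)
Remaining (n=10): Σ = 4938, mean = 4938/10 = 493.800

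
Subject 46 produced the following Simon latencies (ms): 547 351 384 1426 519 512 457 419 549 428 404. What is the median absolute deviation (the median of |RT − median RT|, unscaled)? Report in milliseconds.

62 ms

Sorted: 351, 384, 404, 419, 428, 457, 512, 519, 547, 549, 1426 → median = 457
|x − 457|: 90, 106, 73, 969, 62, 55, 0, 38, 92, 29, 53
Sorted deviations: 0, 29, 38, 53, 55, 62, 73, 90, 92, 106, 969 → MAD = 62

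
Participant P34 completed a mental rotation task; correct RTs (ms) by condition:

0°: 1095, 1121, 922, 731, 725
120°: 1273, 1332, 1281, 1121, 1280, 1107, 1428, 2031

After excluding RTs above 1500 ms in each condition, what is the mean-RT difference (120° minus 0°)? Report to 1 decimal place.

341.5 ms

120°: exclude 2031
M(0°) = 4594/5 = 918.800
M(120°) = 8822/7 = 1260.286
Difference = 1260.286 − 918.800 = 341.486 ms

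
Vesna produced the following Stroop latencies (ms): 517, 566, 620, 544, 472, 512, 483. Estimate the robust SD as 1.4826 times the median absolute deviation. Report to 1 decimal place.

50.4 ms

Sorted: 472, 483, 512, 517, 544, 566, 620 → median = 517
|x − 517| sorted: 0, 5, 27, 34, 45, 49, 103 → MAD = 34
Robust SD ≈ 1.4826 × 34 = 50.408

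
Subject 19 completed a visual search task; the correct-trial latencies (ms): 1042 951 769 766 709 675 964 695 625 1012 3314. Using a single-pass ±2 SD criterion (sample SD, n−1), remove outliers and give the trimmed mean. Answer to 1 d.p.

n = 11, ΣRT = 11522, M = 1047.455
Σ(x−M)² = 5867502.73; s = √(5867502.73/10) = 765.996
Cutoffs: 1047.455 ± 2·765.996 → [-484.5, 2579.4]
Outside: 3314 → excluded.
Retained (n=10): Σ = 8208, mean = 8208/10 = 820.800

820.8 ms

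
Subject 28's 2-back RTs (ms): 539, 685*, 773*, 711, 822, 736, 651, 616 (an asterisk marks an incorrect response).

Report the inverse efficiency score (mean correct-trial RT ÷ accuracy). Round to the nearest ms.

906 ms

Correct trials (n=6): 539, 711, 822, 736, 651, 616
Mean correct RT = 4075/6 = 679.1667 ms
Proportion correct = 6/8
IES = 679.1667 / (6/8) = 905.556 ms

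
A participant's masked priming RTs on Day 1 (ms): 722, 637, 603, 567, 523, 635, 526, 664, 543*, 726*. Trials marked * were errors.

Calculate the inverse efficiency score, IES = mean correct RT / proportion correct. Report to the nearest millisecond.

Correct trials (n=8): 722, 637, 603, 567, 523, 635, 526, 664
Mean correct RT = 4877/8 = 609.6250 ms
Proportion correct = 8/10
IES = 609.6250 / (8/10) = 762.031 ms

762 ms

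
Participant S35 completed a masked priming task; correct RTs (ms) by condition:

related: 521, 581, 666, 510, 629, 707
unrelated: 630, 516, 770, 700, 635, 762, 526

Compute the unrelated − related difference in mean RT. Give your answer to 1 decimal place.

M(related) = 3614/6 = 602.333
M(unrelated) = 4539/7 = 648.429
Difference = 648.429 − 602.333 = 46.095 ms

46.1 ms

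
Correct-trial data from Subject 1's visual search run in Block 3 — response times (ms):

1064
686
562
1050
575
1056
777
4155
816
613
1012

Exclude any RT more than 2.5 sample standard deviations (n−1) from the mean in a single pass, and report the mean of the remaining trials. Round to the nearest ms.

n = 11, ΣRT = 12366, M = 1124.182
Σ(x−M)² = 10498687.64; s = √(10498687.64/10) = 1024.631
Cutoffs: 1124.182 ± 2.5·1024.631 → [-1437.4, 3685.8]
Outside: 4155 → excluded.
Retained (n=10): Σ = 8211, mean = 8211/10 = 821.100

821 ms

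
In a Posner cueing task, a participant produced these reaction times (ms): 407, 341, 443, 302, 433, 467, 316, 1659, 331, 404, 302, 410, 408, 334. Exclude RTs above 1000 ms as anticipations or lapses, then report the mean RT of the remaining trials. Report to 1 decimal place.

376.8 ms

Excluded: 1659
Retained (n=13): Σ = 4898
Mean = 4898/13 = 376.7692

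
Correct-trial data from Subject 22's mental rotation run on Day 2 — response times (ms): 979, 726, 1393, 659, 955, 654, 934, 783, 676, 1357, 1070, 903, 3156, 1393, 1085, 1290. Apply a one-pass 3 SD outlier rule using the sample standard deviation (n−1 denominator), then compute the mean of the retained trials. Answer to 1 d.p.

990.5 ms

n = 16, ΣRT = 18013, M = 1125.812
Σ(x−M)² = 5407016.44; s = √(5407016.44/15) = 600.390
Cutoffs: 1125.812 ± 3·600.390 → [-675.4, 2927.0]
Outside: 3156 → excluded.
Retained (n=15): Σ = 14857, mean = 14857/15 = 990.467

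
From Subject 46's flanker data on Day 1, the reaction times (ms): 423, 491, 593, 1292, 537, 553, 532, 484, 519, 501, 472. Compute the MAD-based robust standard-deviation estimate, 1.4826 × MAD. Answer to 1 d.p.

Sorted: 423, 472, 484, 491, 501, 519, 532, 537, 553, 593, 1292 → median = 519
|x − 519| sorted: 0, 13, 18, 18, 28, 34, 35, 47, 74, 96, 773 → MAD = 34
Robust SD ≈ 1.4826 × 34 = 50.408

50.4 ms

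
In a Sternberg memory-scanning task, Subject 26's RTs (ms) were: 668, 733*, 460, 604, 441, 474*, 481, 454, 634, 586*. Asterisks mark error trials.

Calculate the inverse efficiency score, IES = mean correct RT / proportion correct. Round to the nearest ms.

Correct trials (n=7): 668, 460, 604, 441, 481, 454, 634
Mean correct RT = 3742/7 = 534.5714 ms
Proportion correct = 7/10
IES = 534.5714 / (7/10) = 763.673 ms

764 ms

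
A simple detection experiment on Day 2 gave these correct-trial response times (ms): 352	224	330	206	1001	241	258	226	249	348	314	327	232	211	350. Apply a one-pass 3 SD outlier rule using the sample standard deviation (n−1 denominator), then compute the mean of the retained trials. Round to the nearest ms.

276 ms

n = 15, ΣRT = 4869, M = 324.600
Σ(x−M)² = 532135.60; s = √(532135.60/14) = 194.961
Cutoffs: 324.600 ± 3·194.961 → [-260.3, 909.5]
Outside: 1001 → excluded.
Retained (n=14): Σ = 3868, mean = 3868/14 = 276.286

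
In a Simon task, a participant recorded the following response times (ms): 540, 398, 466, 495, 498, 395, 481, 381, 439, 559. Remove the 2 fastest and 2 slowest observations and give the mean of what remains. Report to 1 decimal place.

Sorted: 381, 395, 398, 439, 466, 481, 495, 498, 540, 559
Drop lowest 2 (381, 395) and highest 2 (540, 559)
Remaining (n=6): Σ = 2777, mean = 2777/6 = 462.833

462.8 ms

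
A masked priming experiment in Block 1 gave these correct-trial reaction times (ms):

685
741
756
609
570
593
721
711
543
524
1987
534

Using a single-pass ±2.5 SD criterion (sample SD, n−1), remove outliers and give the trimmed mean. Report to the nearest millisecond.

635 ms

n = 12, ΣRT = 8974, M = 747.833
Σ(x−M)² = 1754327.67; s = √(1754327.67/11) = 399.355
Cutoffs: 747.833 ± 2.5·399.355 → [-250.6, 1746.2]
Outside: 1987 → excluded.
Retained (n=11): Σ = 6987, mean = 6987/11 = 635.182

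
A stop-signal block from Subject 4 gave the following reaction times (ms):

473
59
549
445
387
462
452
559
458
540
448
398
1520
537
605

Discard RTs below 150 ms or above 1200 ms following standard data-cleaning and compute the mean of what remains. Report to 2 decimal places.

Excluded: 59, 1520
Retained (n=13): Σ = 6313
Mean = 6313/13 = 485.6154

485.62 ms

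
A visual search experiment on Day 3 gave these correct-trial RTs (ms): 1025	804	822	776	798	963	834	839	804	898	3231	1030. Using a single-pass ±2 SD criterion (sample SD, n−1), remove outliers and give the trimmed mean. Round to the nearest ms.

872 ms

n = 12, ΣRT = 12824, M = 1068.667
Σ(x−M)² = 5187050.67; s = √(5187050.67/11) = 686.695
Cutoffs: 1068.667 ± 2·686.695 → [-304.7, 2442.1]
Outside: 3231 → excluded.
Retained (n=11): Σ = 9593, mean = 9593/11 = 872.091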